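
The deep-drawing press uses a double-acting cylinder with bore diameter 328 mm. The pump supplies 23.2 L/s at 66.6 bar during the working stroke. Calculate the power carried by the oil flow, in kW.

Hydraulic power = P × Q

W ≈ 155 kW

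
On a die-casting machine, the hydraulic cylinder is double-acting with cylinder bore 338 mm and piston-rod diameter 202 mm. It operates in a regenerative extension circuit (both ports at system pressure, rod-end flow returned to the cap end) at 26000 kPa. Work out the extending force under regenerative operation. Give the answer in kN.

F ≈ 833 kN

With equal pressure on both faces, forces on the annular region cancel; the net push is pressure × rod cross-section.
Rod cross-section A_rod = π/4 × (202 mm)² = 32050 mm^2
F = P × A_rod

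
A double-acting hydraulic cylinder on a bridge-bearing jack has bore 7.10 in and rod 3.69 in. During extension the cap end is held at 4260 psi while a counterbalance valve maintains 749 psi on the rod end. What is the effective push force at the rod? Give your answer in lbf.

F ≈ 1.47e5 lbf

Cap-side area A_cap = π/4 × (7.10 in)² = 39.59 in^2
Rod-side annular area A_ann = π/4 × (7.10² − 3.69²) = 28.90 in^2
Net thrust = P_cap·A_cap − P_rod·A_ann = 1.687e5 lbf − 21640 lbf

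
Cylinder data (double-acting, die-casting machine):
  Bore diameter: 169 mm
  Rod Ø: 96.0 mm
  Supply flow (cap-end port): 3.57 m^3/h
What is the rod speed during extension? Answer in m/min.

Cap-side area A_cap = π/4 × (169 mm)² = 22430 mm^2
v = Q / A

v ≈ 2.65 m/min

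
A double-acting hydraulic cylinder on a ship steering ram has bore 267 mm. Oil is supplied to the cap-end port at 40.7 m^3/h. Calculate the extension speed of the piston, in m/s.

Cap-side area A_cap = π/4 × (267 mm)² = 55990 mm^2
v = Q / A

v ≈ 0.202 m/s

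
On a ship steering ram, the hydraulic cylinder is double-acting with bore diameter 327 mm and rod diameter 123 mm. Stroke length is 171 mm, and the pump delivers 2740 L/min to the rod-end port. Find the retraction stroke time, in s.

t ≈ 0.270 s

Rod-side annular area A_ann = π/4 × (327² − 123²) = 72100 mm^2
Swept volume V = A × L; t = V / Q = A·L / Q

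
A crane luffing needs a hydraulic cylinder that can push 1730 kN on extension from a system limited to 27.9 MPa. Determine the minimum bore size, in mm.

D ≈ 281 mm

Extension force acts on the full piston face: F = P × (π/4)D².
D = √(4F / (πP)) = √(4 × 1730 kN / (π × 27.9 MPa))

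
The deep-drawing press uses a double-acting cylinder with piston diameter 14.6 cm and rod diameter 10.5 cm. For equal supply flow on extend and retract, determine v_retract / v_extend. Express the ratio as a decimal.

v_ret/v_ext ≈ 2.07

Cap-side area A_cap = π/4 × (14.6 cm)² = 167.4 cm^2
Rod-side annular area A_ann = π/4 × (14.6² − 10.5²) = 80.83 cm^2
For equal Q, v ∝ 1/A, so v_ret/v_ext = A_cap/A_ann.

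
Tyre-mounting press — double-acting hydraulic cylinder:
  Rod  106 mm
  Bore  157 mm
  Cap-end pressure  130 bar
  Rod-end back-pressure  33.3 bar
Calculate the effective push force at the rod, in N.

F ≈ 2.17e5 N

Cap-side area A_cap = π/4 × (157 mm)² = 19360 mm^2
Rod-side annular area A_ann = π/4 × (157² − 106²) = 10530 mm^2
Net thrust = P_cap·A_cap − P_rod·A_ann = 2.517e5 N − 35080 N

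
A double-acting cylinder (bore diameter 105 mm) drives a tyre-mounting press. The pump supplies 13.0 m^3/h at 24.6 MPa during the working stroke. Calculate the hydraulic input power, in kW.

Hydraulic power = P × Q

W ≈ 88.8 kW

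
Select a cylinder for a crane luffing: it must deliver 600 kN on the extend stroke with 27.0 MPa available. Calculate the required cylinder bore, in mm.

Extension force acts on the full piston face: F = P × (π/4)D².
D = √(4F / (πP)) = √(4 × 600 kN / (π × 27.0 MPa))

D ≈ 168 mm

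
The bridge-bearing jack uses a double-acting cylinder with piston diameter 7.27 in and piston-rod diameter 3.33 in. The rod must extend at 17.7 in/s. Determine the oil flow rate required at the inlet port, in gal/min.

Cap-side area A_cap = π/4 × (7.27 in)² = 41.51 in^2
Q = A × v

Q ≈ 191 gal/min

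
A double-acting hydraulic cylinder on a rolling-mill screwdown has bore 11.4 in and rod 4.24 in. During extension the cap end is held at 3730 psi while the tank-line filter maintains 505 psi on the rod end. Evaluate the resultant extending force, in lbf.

F ≈ 3.36e5 lbf

Cap-side area A_cap = π/4 × (11.4 in)² = 102.1 in^2
Rod-side annular area A_ann = π/4 × (11.4² − 4.24²) = 87.95 in^2
Net thrust = P_cap·A_cap − P_rod·A_ann = 3.807e5 lbf − 44420 lbf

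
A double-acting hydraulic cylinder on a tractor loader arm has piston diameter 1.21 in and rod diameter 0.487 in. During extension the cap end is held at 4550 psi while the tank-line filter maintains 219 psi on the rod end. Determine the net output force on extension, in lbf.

Cap-side area A_cap = π/4 × (1.21 in)² = 1.150 in^2
Rod-side annular area A_ann = π/4 × (1.21² − 0.487²) = 0.9636 in^2
Net thrust = P_cap·A_cap − P_rod·A_ann = 5232 lbf − 211.0 lbf

F ≈ 5020 lbf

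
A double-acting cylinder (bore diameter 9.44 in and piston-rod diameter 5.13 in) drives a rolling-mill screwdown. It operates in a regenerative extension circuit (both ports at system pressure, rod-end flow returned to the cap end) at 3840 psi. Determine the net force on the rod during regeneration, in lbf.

F ≈ 79400 lbf

With equal pressure on both faces, forces on the annular region cancel; the net push is pressure × rod cross-section.
Rod cross-section A_rod = π/4 × (5.13 in)² = 20.67 in^2
F = P × A_rod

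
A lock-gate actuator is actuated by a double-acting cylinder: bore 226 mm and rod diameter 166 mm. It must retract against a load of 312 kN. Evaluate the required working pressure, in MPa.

P ≈ 16.9 MPa

Rod-side annular area A_ann = π/4 × (226² − 166²) = 18470 mm^2
Retraction: pressure acts on the annular area.
P = F / A = 312 kN / A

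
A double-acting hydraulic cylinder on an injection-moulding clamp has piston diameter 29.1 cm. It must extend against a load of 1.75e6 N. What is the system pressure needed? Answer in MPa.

P ≈ 26.3 MPa

Cap-side area A_cap = π/4 × (29.1 cm)² = 665.1 cm^2
P = F / A = 1.75e6 N / A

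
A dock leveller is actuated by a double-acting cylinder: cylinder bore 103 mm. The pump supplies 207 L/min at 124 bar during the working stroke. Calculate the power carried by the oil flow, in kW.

Hydraulic power = P × Q

W ≈ 42.8 kW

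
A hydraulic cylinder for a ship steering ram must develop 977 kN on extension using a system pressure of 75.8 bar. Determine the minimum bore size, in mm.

D ≈ 405 mm

Extension force acts on the full piston face: F = P × (π/4)D².
D = √(4F / (πP)) = √(4 × 977 kN / (π × 75.8 bar))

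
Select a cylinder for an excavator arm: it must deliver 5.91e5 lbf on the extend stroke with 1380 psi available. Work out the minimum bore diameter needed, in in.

D ≈ 23.4 in

Extension force acts on the full piston face: F = P × (π/4)D².
D = √(4F / (πP)) = √(4 × 5.91e5 lbf / (π × 1380 psi))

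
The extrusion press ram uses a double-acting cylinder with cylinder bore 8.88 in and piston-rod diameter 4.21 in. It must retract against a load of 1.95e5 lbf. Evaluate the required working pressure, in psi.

P ≈ 4060 psi

Rod-side annular area A_ann = π/4 × (8.88² − 4.21²) = 48.01 in^2
Retraction: pressure acts on the annular area.
P = F / A = 1.95e5 lbf / A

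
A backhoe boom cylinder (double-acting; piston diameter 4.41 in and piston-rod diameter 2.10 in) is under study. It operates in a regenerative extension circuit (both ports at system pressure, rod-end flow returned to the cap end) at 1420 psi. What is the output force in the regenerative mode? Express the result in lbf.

F ≈ 4920 lbf

With equal pressure on both faces, forces on the annular region cancel; the net push is pressure × rod cross-section.
Rod cross-section A_rod = π/4 × (2.10 in)² = 3.464 in^2
F = P × A_rod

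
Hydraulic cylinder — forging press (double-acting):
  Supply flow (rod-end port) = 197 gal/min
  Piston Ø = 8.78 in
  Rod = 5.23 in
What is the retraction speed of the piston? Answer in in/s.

Rod-side annular area A_ann = π/4 × (8.78² − 5.23²) = 39.06 in^2
Flow into the rod-end port fills the annular volume.
v = Q / A

v ≈ 19.4 in/s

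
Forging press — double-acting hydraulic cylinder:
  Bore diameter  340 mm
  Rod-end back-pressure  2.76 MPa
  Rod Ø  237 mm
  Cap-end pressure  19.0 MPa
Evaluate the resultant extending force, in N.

Cap-side area A_cap = π/4 × (340 mm)² = 90790 mm^2
Rod-side annular area A_ann = π/4 × (340² − 237²) = 46680 mm^2
Net thrust = P_cap·A_cap − P_rod·A_ann = 1.725e6 N − 1.288e5 N

F ≈ 1.60e6 N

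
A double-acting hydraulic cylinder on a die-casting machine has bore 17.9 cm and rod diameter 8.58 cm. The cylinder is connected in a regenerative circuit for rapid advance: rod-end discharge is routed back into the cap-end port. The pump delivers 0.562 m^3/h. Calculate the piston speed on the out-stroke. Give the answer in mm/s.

In regeneration the rod-end outflow joins the pump flow into the cap end, so the net volume the pump must supply per unit advance equals the rod cross-section area.
Rod cross-section A_rod = π/4 × (8.58 cm)² = 57.82 cm^2
v = Q_pump / A_rod

v ≈ 27.0 mm/s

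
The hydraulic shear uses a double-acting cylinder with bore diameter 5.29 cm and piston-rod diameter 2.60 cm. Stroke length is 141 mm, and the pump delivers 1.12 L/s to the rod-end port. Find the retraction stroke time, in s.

Rod-side annular area A_ann = π/4 × (5.29² − 2.60²) = 16.67 cm^2
Swept volume V = A × L; t = V / Q = A·L / Q

t ≈ 0.210 s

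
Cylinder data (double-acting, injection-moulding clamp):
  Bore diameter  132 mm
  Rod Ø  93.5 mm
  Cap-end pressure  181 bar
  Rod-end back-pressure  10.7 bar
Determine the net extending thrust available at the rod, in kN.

Cap-side area A_cap = π/4 × (132 mm)² = 13680 mm^2
Rod-side annular area A_ann = π/4 × (132² − 93.5²) = 6819 mm^2
Net thrust = P_cap·A_cap − P_rod·A_ann = 247.7 kN − 7.296 kN

F ≈ 240 kN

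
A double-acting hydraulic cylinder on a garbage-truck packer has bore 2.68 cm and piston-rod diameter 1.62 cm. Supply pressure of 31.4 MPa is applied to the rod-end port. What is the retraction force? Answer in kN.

Rod-side annular area A_ann = π/4 × (2.68² − 1.62²) = 3.580 cm^2
On retraction the pressure acts on the annular area (bore minus rod).
F = P × A_ann

F ≈ 11.2 kN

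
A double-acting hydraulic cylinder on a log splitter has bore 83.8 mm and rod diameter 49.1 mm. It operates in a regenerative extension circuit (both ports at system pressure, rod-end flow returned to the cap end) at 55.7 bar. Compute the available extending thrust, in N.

With equal pressure on both faces, forces on the annular region cancel; the net push is pressure × rod cross-section.
Rod cross-section A_rod = π/4 × (49.1 mm)² = 1893 mm^2
F = P × A_rod

F ≈ 10500 N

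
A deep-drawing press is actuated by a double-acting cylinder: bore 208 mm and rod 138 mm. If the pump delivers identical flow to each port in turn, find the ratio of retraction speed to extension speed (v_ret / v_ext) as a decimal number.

Cap-side area A_cap = π/4 × (208 mm)² = 33980 mm^2
Rod-side annular area A_ann = π/4 × (208² − 138²) = 19020 mm^2
For equal Q, v ∝ 1/A, so v_ret/v_ext = A_cap/A_ann.

v_ret/v_ext ≈ 1.79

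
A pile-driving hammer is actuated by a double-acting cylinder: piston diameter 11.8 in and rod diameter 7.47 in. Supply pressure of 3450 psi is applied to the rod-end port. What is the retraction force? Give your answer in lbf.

Rod-side annular area A_ann = π/4 × (11.8² − 7.47²) = 65.53 in^2
On retraction the pressure acts on the annular area (bore minus rod).
F = P × A_ann

F ≈ 2.26e5 lbf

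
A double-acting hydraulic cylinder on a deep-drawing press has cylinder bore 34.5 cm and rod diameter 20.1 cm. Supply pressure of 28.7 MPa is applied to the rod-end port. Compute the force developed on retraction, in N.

F ≈ 1.77e6 N

Rod-side annular area A_ann = π/4 × (34.5² − 20.1²) = 617.5 cm^2
On retraction the pressure acts on the annular area (bore minus rod).
F = P × A_ann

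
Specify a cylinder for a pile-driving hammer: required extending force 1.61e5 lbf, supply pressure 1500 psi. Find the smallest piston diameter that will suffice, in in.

Extension force acts on the full piston face: F = P × (π/4)D².
D = √(4F / (πP)) = √(4 × 1.61e5 lbf / (π × 1500 psi))

D ≈ 11.7 in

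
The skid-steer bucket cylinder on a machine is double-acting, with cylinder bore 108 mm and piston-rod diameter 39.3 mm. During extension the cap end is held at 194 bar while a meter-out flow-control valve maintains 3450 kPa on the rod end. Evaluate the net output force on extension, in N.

F ≈ 1.50e5 N

Cap-side area A_cap = π/4 × (108 mm)² = 9161 mm^2
Rod-side annular area A_ann = π/4 × (108² − 39.3²) = 7948 mm^2
Net thrust = P_cap·A_cap − P_rod·A_ann = 1.777e5 N − 27420 N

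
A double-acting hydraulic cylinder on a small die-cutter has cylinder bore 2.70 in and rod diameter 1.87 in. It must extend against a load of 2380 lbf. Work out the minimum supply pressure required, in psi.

P ≈ 416 psi

Cap-side area A_cap = π/4 × (2.70 in)² = 5.726 in^2
P = F / A = 2380 lbf / A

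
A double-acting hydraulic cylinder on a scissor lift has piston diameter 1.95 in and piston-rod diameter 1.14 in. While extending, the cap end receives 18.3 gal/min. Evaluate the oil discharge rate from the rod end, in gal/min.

Cap-side area A_cap = π/4 × (1.95 in)² = 2.986 in^2
Rod-side annular area A_ann = π/4 × (1.95² − 1.14²) = 1.966 in^2
Piston speed v = Q_in/A_cap; rod-end outflow Q_out = v × A_ann = Q_in × A_ann/A_cap.

Q_out ≈ 12.0 gal/min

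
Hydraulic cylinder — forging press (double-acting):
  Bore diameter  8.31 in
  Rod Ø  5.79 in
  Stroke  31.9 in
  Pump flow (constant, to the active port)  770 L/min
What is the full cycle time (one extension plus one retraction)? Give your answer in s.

t ≈ 3.35 s

Cap-side area A_cap = π/4 × (8.31 in)² = 54.24 in^2
Rod-side annular area A_ann = π/4 × (8.31² − 5.79²) = 27.91 in^2
t_ext = A_cap·L/Q = 2.209 s
t_ret = A_ann·L/Q = 1.137 s
t_cycle = t_ext + t_ret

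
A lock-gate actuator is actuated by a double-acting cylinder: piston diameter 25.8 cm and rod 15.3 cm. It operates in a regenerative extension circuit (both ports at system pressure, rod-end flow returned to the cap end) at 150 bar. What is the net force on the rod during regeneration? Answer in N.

F ≈ 2.76e5 N

With equal pressure on both faces, forces on the annular region cancel; the net push is pressure × rod cross-section.
Rod cross-section A_rod = π/4 × (15.3 cm)² = 183.9 cm^2
F = P × A_rod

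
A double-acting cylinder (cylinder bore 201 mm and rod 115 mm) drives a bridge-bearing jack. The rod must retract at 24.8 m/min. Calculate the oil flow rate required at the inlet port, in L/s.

Q ≈ 8.82 L/s

Rod-side annular area A_ann = π/4 × (201² − 115²) = 21340 mm^2
Q = A × v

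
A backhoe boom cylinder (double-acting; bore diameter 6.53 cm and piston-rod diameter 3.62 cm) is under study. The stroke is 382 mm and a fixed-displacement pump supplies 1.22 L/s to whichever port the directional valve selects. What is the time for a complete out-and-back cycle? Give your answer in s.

Cap-side area A_cap = π/4 × (6.53 cm)² = 33.49 cm^2
Rod-side annular area A_ann = π/4 × (6.53² − 3.62²) = 23.20 cm^2
t_ext = A_cap·L/Q = 1.049 s
t_ret = A_ann·L/Q = 0.7264 s
t_cycle = t_ext + t_ret

t ≈ 1.77 s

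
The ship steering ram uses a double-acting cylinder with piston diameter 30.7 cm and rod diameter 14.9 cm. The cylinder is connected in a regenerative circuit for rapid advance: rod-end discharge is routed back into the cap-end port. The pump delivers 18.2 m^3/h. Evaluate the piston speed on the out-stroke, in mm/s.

In regeneration the rod-end outflow joins the pump flow into the cap end, so the net volume the pump must supply per unit advance equals the rod cross-section area.
Rod cross-section A_rod = π/4 × (14.9 cm)² = 174.4 cm^2
v = Q_pump / A_rod

v ≈ 290 mm/s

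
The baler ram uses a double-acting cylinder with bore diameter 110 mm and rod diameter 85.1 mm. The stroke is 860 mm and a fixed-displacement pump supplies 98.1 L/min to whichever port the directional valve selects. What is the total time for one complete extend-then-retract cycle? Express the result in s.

t ≈ 7.01 s

Cap-side area A_cap = π/4 × (110 mm)² = 9503 mm^2
Rod-side annular area A_ann = π/4 × (110² − 85.1²) = 3815 mm^2
t_ext = A_cap·L/Q = 4.999 s
t_ret = A_ann·L/Q = 2.007 s
t_cycle = t_ext + t_ret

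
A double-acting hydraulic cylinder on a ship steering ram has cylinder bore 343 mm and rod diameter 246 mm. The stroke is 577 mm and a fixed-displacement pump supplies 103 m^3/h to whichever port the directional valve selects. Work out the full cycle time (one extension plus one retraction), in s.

t ≈ 2.77 s

Cap-side area A_cap = π/4 × (343 mm)² = 92400 mm^2
Rod-side annular area A_ann = π/4 × (343² − 246²) = 44870 mm^2
t_ext = A_cap·L/Q = 1.863 s
t_ret = A_ann·L/Q = 0.9049 s
t_cycle = t_ext + t_ret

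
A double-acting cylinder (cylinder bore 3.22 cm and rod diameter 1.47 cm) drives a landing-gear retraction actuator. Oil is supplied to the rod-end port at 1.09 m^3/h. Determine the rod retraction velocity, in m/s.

Rod-side annular area A_ann = π/4 × (3.22² − 1.47²) = 6.446 cm^2
Flow into the rod-end port fills the annular volume.
v = Q / A

v ≈ 0.470 m/s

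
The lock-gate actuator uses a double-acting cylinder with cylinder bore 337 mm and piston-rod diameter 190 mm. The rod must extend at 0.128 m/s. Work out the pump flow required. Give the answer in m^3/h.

Cap-side area A_cap = π/4 × (337 mm)² = 89200 mm^2
Q = A × v

Q ≈ 41.1 m^3/h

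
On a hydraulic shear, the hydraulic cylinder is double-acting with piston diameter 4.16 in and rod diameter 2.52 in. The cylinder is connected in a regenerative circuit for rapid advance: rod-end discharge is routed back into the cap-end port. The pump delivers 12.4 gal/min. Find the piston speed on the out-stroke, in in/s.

v ≈ 9.57 in/s

In regeneration the rod-end outflow joins the pump flow into the cap end, so the net volume the pump must supply per unit advance equals the rod cross-section area.
Rod cross-section A_rod = π/4 × (2.52 in)² = 4.988 in^2
v = Q_pump / A_rod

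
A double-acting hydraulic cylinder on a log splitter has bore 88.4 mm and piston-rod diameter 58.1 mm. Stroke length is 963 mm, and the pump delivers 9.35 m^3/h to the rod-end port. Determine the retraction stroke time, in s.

t ≈ 1.29 s

Rod-side annular area A_ann = π/4 × (88.4² − 58.1²) = 3486 mm^2
Swept volume V = A × L; t = V / Q = A·L / Q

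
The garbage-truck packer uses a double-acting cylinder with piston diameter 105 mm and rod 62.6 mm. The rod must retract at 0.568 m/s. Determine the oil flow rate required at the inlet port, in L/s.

Q ≈ 3.17 L/s

Rod-side annular area A_ann = π/4 × (105² − 62.6²) = 5581 mm^2
Q = A × v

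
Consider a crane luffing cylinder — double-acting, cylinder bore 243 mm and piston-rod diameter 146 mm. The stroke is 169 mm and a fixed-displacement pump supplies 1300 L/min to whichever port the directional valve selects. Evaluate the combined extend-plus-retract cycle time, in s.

Cap-side area A_cap = π/4 × (243 mm)² = 46380 mm^2
Rod-side annular area A_ann = π/4 × (243² − 146²) = 29640 mm^2
t_ext = A_cap·L/Q = 0.3617 s
t_ret = A_ann·L/Q = 0.2312 s
t_cycle = t_ext + t_ret

t ≈ 0.593 s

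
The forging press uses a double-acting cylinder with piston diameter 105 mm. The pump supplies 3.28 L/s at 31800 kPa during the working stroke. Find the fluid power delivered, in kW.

W ≈ 104 kW

Hydraulic power = P × Q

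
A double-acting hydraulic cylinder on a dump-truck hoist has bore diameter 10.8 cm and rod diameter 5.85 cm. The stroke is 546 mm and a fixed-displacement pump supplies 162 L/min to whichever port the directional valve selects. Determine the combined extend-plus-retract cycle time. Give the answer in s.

Cap-side area A_cap = π/4 × (10.8 cm)² = 91.61 cm^2
Rod-side annular area A_ann = π/4 × (10.8² − 5.85²) = 64.73 cm^2
t_ext = A_cap·L/Q = 1.853 s
t_ret = A_ann·L/Q = 1.309 s
t_cycle = t_ext + t_ret

t ≈ 3.16 s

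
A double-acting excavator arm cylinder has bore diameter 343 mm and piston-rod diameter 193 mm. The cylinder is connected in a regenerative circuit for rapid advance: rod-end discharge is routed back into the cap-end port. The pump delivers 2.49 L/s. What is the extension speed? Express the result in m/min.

v ≈ 5.11 m/min

In regeneration the rod-end outflow joins the pump flow into the cap end, so the net volume the pump must supply per unit advance equals the rod cross-section area.
Rod cross-section A_rod = π/4 × (193 mm)² = 29260 mm^2
v = Q_pump / A_rod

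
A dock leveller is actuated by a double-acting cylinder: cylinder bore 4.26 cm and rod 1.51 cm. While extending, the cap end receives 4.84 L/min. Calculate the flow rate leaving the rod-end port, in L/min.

Q_out ≈ 4.23 L/min

Cap-side area A_cap = π/4 × (4.26 cm)² = 14.25 cm^2
Rod-side annular area A_ann = π/4 × (4.26² − 1.51²) = 12.46 cm^2
Piston speed v = Q_in/A_cap; rod-end outflow Q_out = v × A_ann = Q_in × A_ann/A_cap.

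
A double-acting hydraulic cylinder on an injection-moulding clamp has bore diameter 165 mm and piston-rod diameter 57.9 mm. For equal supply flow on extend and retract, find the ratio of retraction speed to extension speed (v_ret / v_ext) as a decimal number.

Cap-side area A_cap = π/4 × (165 mm)² = 21380 mm^2
Rod-side annular area A_ann = π/4 × (165² − 57.9²) = 18750 mm^2
For equal Q, v ∝ 1/A, so v_ret/v_ext = A_cap/A_ann.

v_ret/v_ext ≈ 1.14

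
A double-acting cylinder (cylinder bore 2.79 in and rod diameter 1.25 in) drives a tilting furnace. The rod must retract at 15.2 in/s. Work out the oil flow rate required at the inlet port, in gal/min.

Q ≈ 19.3 gal/min

Rod-side annular area A_ann = π/4 × (2.79² − 1.25²) = 4.886 in^2
Q = A × v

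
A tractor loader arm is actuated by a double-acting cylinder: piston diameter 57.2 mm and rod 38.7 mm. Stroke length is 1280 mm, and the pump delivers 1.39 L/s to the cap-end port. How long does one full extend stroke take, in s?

t ≈ 2.37 s

Cap-side area A_cap = π/4 × (57.2 mm)² = 2570 mm^2
Swept volume V = A × L; t = V / Q = A·L / Q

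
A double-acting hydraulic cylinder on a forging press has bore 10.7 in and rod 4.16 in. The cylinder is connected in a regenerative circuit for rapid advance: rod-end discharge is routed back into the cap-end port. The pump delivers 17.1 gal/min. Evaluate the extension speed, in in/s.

In regeneration the rod-end outflow joins the pump flow into the cap end, so the net volume the pump must supply per unit advance equals the rod cross-section area.
Rod cross-section A_rod = π/4 × (4.16 in)² = 13.59 in^2
v = Q_pump / A_rod

v ≈ 4.84 in/s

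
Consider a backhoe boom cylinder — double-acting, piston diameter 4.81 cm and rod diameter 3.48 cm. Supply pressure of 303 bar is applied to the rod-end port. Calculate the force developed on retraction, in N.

Rod-side annular area A_ann = π/4 × (4.81² − 3.48²) = 8.660 cm^2
On retraction the pressure acts on the annular area (bore minus rod).
F = P × A_ann

F ≈ 26200 N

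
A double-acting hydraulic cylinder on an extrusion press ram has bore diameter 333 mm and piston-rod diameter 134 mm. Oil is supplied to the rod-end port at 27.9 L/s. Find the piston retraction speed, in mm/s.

Rod-side annular area A_ann = π/4 × (333² − 134²) = 72990 mm^2
Flow into the rod-end port fills the annular volume.
v = Q / A

v ≈ 382 mm/s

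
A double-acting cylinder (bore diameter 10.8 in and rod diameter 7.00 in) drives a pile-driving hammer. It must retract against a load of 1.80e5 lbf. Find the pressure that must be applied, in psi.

Rod-side annular area A_ann = π/4 × (10.8² − 7.00²) = 53.12 in^2
Retraction: pressure acts on the annular area.
P = F / A = 1.80e5 lbf / A

P ≈ 3390 psi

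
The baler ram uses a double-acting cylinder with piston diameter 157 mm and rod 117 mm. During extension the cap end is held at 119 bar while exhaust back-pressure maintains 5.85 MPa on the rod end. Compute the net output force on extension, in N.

Cap-side area A_cap = π/4 × (157 mm)² = 19360 mm^2
Rod-side annular area A_ann = π/4 × (157² − 117²) = 8608 mm^2
Net thrust = P_cap·A_cap − P_rod·A_ann = 2.304e5 N − 50360 N

F ≈ 1.80e5 N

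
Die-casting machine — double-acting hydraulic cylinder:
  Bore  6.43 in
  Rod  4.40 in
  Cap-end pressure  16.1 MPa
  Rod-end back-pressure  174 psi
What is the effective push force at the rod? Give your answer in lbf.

F ≈ 72800 lbf

Cap-side area A_cap = π/4 × (6.43 in)² = 32.47 in^2
Rod-side annular area A_ann = π/4 × (6.43² − 4.40²) = 17.27 in^2
Net thrust = P_cap·A_cap − P_rod·A_ann = 75830 lbf − 3004 lbf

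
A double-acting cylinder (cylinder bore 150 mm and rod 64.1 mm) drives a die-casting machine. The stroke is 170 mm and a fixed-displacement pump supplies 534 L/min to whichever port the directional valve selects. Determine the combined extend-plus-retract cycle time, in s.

t ≈ 0.613 s

Cap-side area A_cap = π/4 × (150 mm)² = 17670 mm^2
Rod-side annular area A_ann = π/4 × (150² − 64.1²) = 14440 mm^2
t_ext = A_cap·L/Q = 0.3375 s
t_ret = A_ann·L/Q = 0.2759 s
t_cycle = t_ext + t_ret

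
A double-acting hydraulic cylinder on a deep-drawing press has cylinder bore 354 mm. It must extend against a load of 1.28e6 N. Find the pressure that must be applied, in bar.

P ≈ 130 bar

Cap-side area A_cap = π/4 × (354 mm)² = 98420 mm^2
P = F / A = 1.28e6 N / A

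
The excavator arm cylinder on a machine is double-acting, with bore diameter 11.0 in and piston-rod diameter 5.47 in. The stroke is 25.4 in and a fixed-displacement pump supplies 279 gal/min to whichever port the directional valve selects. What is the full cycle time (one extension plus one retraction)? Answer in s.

t ≈ 3.94 s

Cap-side area A_cap = π/4 × (11.0 in)² = 95.03 in^2
Rod-side annular area A_ann = π/4 × (11.0² − 5.47²) = 71.53 in^2
t_ext = A_cap·L/Q = 2.247 s
t_ret = A_ann·L/Q = 1.692 s
t_cycle = t_ext + t_ret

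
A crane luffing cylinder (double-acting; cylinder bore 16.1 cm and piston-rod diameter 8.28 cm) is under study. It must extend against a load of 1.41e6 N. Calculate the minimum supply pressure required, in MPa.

Cap-side area A_cap = π/4 × (16.1 cm)² = 203.6 cm^2
P = F / A = 1.41e6 N / A

P ≈ 69.3 MPa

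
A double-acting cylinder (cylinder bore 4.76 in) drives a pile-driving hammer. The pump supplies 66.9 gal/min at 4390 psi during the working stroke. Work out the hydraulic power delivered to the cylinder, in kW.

Hydraulic power = P × Q

W ≈ 128 kW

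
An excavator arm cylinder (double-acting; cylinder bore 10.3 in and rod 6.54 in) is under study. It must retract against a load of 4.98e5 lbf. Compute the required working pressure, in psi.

Rod-side annular area A_ann = π/4 × (10.3² − 6.54²) = 49.73 in^2
Retraction: pressure acts on the annular area.
P = F / A = 4.98e5 lbf / A

P ≈ 10000 psi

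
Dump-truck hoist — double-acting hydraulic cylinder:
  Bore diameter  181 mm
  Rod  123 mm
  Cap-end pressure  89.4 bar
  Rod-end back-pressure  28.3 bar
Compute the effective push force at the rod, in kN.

F ≈ 191 kN

Cap-side area A_cap = π/4 × (181 mm)² = 25730 mm^2
Rod-side annular area A_ann = π/4 × (181² − 123²) = 13850 mm^2
Net thrust = P_cap·A_cap − P_rod·A_ann = 230.0 kN − 39.19 kN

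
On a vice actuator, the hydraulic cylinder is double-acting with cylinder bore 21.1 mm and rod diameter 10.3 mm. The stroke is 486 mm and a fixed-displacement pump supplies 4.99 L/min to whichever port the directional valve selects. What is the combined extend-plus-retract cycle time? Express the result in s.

t ≈ 3.60 s

Cap-side area A_cap = π/4 × (21.1 mm)² = 349.7 mm^2
Rod-side annular area A_ann = π/4 × (21.1² − 10.3²) = 266.3 mm^2
t_ext = A_cap·L/Q = 2.043 s
t_ret = A_ann·L/Q = 1.556 s
t_cycle = t_ext + t_ret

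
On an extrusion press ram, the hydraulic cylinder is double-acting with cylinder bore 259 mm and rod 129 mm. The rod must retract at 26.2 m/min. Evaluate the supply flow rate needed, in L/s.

Rod-side annular area A_ann = π/4 × (259² − 129²) = 39620 mm^2
Q = A × v

Q ≈ 17.3 L/s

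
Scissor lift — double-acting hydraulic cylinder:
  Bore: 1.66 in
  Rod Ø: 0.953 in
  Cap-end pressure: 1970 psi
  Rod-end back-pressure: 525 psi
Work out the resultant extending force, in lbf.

F ≈ 3500 lbf

Cap-side area A_cap = π/4 × (1.66 in)² = 2.164 in^2
Rod-side annular area A_ann = π/4 × (1.66² − 0.953²) = 1.451 in^2
Net thrust = P_cap·A_cap − P_rod·A_ann = 4264 lbf − 761.7 lbf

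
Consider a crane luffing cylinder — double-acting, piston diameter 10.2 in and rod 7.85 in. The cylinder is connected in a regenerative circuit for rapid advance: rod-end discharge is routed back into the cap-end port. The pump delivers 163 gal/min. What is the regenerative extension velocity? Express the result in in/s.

v ≈ 13.0 in/s

In regeneration the rod-end outflow joins the pump flow into the cap end, so the net volume the pump must supply per unit advance equals the rod cross-section area.
Rod cross-section A_rod = π/4 × (7.85 in)² = 48.40 in^2
v = Q_pump / A_rod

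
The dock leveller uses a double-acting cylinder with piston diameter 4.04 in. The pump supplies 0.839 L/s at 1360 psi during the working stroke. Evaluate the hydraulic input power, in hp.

Hydraulic power = P × Q

W ≈ 10.6 hp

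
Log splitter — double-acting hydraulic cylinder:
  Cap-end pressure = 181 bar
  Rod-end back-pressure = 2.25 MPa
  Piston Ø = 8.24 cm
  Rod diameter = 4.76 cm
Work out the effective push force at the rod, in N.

Cap-side area A_cap = π/4 × (8.24 cm)² = 53.33 cm^2
Rod-side annular area A_ann = π/4 × (8.24² − 4.76²) = 35.53 cm^2
Net thrust = P_cap·A_cap − P_rod·A_ann = 96520 N − 7995 N

F ≈ 88500 N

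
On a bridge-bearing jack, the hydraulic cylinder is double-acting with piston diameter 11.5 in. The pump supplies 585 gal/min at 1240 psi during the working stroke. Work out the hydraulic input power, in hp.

W ≈ 423 hp

Hydraulic power = P × Q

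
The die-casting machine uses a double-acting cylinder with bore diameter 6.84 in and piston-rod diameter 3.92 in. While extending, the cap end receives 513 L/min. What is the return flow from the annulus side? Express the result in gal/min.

Q_out ≈ 91.0 gal/min

Cap-side area A_cap = π/4 × (6.84 in)² = 36.75 in^2
Rod-side annular area A_ann = π/4 × (6.84² − 3.92²) = 24.68 in^2
Piston speed v = Q_in/A_cap; rod-end outflow Q_out = v × A_ann = Q_in × A_ann/A_cap.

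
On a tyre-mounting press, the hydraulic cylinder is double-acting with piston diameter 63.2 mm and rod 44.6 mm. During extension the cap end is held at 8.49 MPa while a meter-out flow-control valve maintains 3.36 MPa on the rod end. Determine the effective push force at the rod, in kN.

F ≈ 21.3 kN

Cap-side area A_cap = π/4 × (63.2 mm)² = 3137 mm^2
Rod-side annular area A_ann = π/4 × (63.2² − 44.6²) = 1575 mm^2
Net thrust = P_cap·A_cap − P_rod·A_ann = 26.63 kN − 5.291 kN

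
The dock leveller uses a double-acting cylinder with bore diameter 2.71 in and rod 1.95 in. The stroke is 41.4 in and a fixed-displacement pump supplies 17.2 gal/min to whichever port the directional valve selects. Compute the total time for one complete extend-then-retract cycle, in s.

Cap-side area A_cap = π/4 × (2.71 in)² = 5.768 in^2
Rod-side annular area A_ann = π/4 × (2.71² − 1.95²) = 2.782 in^2
t_ext = A_cap·L/Q = 3.606 s
t_ret = A_ann·L/Q = 1.739 s
t_cycle = t_ext + t_ret

t ≈ 5.35 s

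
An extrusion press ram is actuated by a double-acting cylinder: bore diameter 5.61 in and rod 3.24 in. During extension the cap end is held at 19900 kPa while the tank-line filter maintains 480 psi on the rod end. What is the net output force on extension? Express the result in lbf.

F ≈ 63400 lbf

Cap-side area A_cap = π/4 × (5.61 in)² = 24.72 in^2
Rod-side annular area A_ann = π/4 × (5.61² − 3.24²) = 16.47 in^2
Net thrust = P_cap·A_cap − P_rod·A_ann = 71340 lbf − 7907 lbf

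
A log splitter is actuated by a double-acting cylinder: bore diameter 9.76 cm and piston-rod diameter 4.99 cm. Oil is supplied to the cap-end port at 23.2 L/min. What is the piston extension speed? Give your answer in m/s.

v ≈ 0.0517 m/s

Cap-side area A_cap = π/4 × (9.76 cm)² = 74.82 cm^2
v = Q / A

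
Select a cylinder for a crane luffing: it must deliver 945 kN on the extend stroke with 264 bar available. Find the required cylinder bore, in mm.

D ≈ 213 mm

Extension force acts on the full piston face: F = P × (π/4)D².
D = √(4F / (πP)) = √(4 × 945 kN / (π × 264 bar))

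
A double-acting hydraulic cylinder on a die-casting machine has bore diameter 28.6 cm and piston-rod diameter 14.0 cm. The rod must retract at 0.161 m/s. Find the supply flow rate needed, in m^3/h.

Q ≈ 28.3 m^3/h

Rod-side annular area A_ann = π/4 × (28.6² − 14.0²) = 488.5 cm^2
Q = A × v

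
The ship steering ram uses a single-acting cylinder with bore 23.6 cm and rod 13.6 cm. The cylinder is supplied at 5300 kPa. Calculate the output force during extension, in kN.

Cap-side area A_cap = π/4 × (23.6 cm)² = 437.4 cm^2
F = P × A_cap = 5300 kPa × A_cap

F ≈ 232 kN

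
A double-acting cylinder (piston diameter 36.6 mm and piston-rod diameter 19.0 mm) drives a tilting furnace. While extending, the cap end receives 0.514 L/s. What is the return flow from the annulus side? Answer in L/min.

Cap-side area A_cap = π/4 × (36.6 mm)² = 1052 mm^2
Rod-side annular area A_ann = π/4 × (36.6² − 19.0²) = 768.6 mm^2
Piston speed v = Q_in/A_cap; rod-end outflow Q_out = v × A_ann = Q_in × A_ann/A_cap.

Q_out ≈ 22.5 L/min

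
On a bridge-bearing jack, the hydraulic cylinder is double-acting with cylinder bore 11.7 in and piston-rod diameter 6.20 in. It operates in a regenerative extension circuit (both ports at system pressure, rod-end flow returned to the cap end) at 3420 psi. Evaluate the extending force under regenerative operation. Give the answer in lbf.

F ≈ 1.03e5 lbf

With equal pressure on both faces, forces on the annular region cancel; the net push is pressure × rod cross-section.
Rod cross-section A_rod = π/4 × (6.20 in)² = 30.19 in^2
F = P × A_rod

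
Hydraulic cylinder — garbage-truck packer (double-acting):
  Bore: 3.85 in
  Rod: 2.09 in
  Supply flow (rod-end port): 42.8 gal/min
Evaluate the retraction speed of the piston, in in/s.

Rod-side annular area A_ann = π/4 × (3.85² − 2.09²) = 8.211 in^2
Flow into the rod-end port fills the annular volume.
v = Q / A

v ≈ 20.1 in/s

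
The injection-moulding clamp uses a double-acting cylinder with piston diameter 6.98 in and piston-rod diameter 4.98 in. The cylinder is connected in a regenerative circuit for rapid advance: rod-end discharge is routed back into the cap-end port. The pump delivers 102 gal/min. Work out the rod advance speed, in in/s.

In regeneration the rod-end outflow joins the pump flow into the cap end, so the net volume the pump must supply per unit advance equals the rod cross-section area.
Rod cross-section A_rod = π/4 × (4.98 in)² = 19.48 in^2
v = Q_pump / A_rod

v ≈ 20.2 in/s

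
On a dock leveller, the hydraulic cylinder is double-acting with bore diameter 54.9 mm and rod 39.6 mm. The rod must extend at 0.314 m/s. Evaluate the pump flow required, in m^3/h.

Q ≈ 2.68 m^3/h

Cap-side area A_cap = π/4 × (54.9 mm)² = 2367 mm^2
Q = A × v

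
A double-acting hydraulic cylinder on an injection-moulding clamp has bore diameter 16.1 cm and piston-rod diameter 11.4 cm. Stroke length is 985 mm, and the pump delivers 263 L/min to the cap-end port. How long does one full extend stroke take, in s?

Cap-side area A_cap = π/4 × (16.1 cm)² = 203.6 cm^2
Swept volume V = A × L; t = V / Q = A·L / Q

t ≈ 4.57 s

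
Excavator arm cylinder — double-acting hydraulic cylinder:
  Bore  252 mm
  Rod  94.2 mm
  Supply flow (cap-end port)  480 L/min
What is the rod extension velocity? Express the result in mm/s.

v ≈ 160 mm/s

Cap-side area A_cap = π/4 × (252 mm)² = 49880 mm^2
v = Q / A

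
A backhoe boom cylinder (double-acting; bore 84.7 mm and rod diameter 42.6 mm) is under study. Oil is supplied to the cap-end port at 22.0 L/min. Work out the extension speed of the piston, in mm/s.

Cap-side area A_cap = π/4 × (84.7 mm)² = 5635 mm^2
v = Q / A

v ≈ 65.1 mm/s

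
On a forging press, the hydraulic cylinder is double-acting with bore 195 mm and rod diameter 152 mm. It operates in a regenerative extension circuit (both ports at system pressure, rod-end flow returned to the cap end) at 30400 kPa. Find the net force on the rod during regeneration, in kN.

F ≈ 552 kN

With equal pressure on both faces, forces on the annular region cancel; the net push is pressure × rod cross-section.
Rod cross-section A_rod = π/4 × (152 mm)² = 18150 mm^2
F = P × A_rod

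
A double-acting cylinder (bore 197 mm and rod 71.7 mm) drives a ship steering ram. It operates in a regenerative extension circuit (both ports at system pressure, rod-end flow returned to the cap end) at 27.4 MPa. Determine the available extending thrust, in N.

F ≈ 1.11e5 N

With equal pressure on both faces, forces on the annular region cancel; the net push is pressure × rod cross-section.
Rod cross-section A_rod = π/4 × (71.7 mm)² = 4038 mm^2
F = P × A_rod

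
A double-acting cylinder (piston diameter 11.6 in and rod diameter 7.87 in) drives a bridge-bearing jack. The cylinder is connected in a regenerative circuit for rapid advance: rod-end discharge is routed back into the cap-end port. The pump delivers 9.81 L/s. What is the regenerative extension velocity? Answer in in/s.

v ≈ 12.3 in/s

In regeneration the rod-end outflow joins the pump flow into the cap end, so the net volume the pump must supply per unit advance equals the rod cross-section area.
Rod cross-section A_rod = π/4 × (7.87 in)² = 48.65 in^2
v = Q_pump / A_rod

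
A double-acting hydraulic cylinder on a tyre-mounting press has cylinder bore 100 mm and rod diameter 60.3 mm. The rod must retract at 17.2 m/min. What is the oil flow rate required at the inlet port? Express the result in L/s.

Rod-side annular area A_ann = π/4 × (100² − 60.3²) = 4998 mm^2
Q = A × v

Q ≈ 1.43 L/s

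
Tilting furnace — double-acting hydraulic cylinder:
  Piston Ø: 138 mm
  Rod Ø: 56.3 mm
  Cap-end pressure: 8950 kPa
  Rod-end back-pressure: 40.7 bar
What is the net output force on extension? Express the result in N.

Cap-side area A_cap = π/4 × (138 mm)² = 14960 mm^2
Rod-side annular area A_ann = π/4 × (138² − 56.3²) = 12470 mm^2
Net thrust = P_cap·A_cap − P_rod·A_ann = 1.339e5 N − 50740 N

F ≈ 83100 N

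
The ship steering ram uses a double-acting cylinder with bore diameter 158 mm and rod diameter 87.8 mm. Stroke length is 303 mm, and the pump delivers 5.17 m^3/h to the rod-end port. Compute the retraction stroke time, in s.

Rod-side annular area A_ann = π/4 × (158² − 87.8²) = 13550 mm^2
Swept volume V = A × L; t = V / Q = A·L / Q

t ≈ 2.86 s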